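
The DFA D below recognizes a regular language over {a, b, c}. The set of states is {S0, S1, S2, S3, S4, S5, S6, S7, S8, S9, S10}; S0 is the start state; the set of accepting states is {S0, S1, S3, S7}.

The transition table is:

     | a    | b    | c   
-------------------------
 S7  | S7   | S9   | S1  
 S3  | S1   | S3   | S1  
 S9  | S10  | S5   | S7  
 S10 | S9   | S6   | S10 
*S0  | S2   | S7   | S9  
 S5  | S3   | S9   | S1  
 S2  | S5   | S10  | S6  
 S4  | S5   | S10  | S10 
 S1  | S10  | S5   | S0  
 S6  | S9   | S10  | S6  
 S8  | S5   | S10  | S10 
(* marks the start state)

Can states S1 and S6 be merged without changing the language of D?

First remove the unreachable states {S4,S8}; 9 states remain.
Start with accepting vs non-accepting: {S0,S1,S3,S7} | {S2,S5,S6,S9,S10}.
On input a, block {S0,S1,S3,S7} splits into {S0,S1} and {S3,S7}.
Split {S0,S1} by δ(·,b) → {S0} and {S1}.
Split {S2,S5,S6,S9,S10} by δ(·,a) → {S2,S6,S9,S10} and {S5}.
On input a, block {S2,S6,S9,S10} splits into {S6,S9,S10} and {S2}.
Split {S6,S9,S10} by δ(·,b) → {S6,S10} and {S9}.
Refine {S3,S7} on symbol a: members go to different blocks, giving {S3} and {S7}.
No further refinement is possible. Final partition (8 blocks): {S0} | {S6,S10} | {S3} | {S1} | {S5} | {S2} | {S9} | {S7}.
S1 and S6 end up in different blocks, so they are distinguishable. For instance, the string 'ε' is accepted from only S1.

No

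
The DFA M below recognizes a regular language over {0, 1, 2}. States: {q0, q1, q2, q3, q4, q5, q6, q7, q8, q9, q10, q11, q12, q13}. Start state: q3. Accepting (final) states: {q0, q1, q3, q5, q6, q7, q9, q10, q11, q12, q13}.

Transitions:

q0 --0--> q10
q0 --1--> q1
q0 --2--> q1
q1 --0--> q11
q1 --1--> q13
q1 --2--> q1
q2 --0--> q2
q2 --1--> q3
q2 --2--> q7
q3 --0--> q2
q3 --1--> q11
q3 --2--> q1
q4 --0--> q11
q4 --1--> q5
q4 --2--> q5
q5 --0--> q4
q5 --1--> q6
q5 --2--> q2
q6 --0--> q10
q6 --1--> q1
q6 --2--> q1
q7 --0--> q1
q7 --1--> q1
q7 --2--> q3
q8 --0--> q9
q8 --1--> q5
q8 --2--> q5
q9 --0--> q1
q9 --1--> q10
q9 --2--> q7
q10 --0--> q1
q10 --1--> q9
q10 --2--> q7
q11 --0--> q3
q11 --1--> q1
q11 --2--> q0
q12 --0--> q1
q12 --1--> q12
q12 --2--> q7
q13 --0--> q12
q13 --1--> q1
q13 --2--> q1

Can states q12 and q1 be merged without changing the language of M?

Reachable states from the start: {q0,q1,q2,q3,q7,q9,q10,q11,q12,q13}. Unreachable: {q4,q5,q6,q8} — drop them.
Start with accepting vs non-accepting: {q0,q1,q3,q7,q9,q10,q11,q12,q13} | {q2}.
On input 0, block {q0,q1,q3,q7,q9,q10,q11,q12,q13} splits into {q0,q1,q7,q9,q10,q11,q12,q13} and {q3}.
On input 0, block {q0,q1,q7,q9,q10,q11,q12,q13} splits into {q0,q1,q7,q9,q10,q12,q13} and {q11}.
On input 0, block {q0,q1,q7,q9,q10,q12,q13} splits into {q0,q7,q9,q10,q12,q13} and {q1}.
On input 0, block {q0,q7,q9,q10,q12,q13} splits into {q7,q9,q10,q12} and {q0,q13}.
Split {q7,q9,q10,q12} by δ(·,1) → {q9,q10,q12} and {q7}.
The partition is now stable with 7 blocks: {q9,q10,q12} | {q2} | {q3} | {q11} | {q1} | {q0,q13} | {q7}.
q12 and q1 end up in different blocks, so they are distinguishable. For instance, the string '000' is accepted from only q12.

No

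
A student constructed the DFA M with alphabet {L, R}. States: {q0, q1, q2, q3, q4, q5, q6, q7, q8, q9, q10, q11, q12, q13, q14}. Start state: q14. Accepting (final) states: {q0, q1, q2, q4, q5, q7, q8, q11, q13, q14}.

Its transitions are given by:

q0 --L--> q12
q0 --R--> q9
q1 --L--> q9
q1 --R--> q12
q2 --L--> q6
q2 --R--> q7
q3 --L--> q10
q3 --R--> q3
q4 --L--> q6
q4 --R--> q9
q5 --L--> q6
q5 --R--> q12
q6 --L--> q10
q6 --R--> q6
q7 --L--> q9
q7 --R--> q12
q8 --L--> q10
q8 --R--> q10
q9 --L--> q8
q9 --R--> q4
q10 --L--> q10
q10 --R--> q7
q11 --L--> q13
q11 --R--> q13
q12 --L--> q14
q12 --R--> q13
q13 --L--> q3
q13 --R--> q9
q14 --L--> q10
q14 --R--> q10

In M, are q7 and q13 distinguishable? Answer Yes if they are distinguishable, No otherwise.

Yes

States {q0,q1,q2,q5,q11} cannot be reached from the start state, so discard them.
P0 = {q4,q7,q8,q13,q14} | {q3,q6,q9,q10,q12}.
Split {q3,q6,q9,q10,q12} by δ(·,L) → {q3,q6,q10} and {q9,q12}.
Split {q4,q7,q8,q13,q14} by δ(·,L) → {q4,q8,q13,q14} and {q7}.
Split {q4,q8,q13,q14} by δ(·,R) → {q4,q13} and {q8,q14}.
Refine {q3,q6,q10} on symbol R: members go to different blocks, giving {q3,q6} and {q10}.
Stable partition: {q4,q13} | {q3,q6} | {q9,q12} | {q7} | {q8,q14} | {q10} — 6 equivalence classes.
q7 and q13 end up in different blocks, so they are distinguishable. For instance, the string 'LL' is accepted from only q7.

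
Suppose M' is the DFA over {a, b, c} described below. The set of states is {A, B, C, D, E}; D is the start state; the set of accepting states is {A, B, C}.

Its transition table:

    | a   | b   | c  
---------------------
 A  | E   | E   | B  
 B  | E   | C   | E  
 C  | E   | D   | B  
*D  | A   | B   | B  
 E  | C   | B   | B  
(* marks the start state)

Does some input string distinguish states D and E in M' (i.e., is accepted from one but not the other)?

No

Every state is reachable, so we keep all 5.
Start with accepting vs non-accepting: {A,B,C} | {D,E}.
Split {A,B,C} by δ(·,b) → {A,C} and {B}.
The partition is now stable with 3 blocks: {A,C} | {D,E} | {B}.
D and E lie in the same block of the stable partition, so they are equivalent — no string distinguishes them.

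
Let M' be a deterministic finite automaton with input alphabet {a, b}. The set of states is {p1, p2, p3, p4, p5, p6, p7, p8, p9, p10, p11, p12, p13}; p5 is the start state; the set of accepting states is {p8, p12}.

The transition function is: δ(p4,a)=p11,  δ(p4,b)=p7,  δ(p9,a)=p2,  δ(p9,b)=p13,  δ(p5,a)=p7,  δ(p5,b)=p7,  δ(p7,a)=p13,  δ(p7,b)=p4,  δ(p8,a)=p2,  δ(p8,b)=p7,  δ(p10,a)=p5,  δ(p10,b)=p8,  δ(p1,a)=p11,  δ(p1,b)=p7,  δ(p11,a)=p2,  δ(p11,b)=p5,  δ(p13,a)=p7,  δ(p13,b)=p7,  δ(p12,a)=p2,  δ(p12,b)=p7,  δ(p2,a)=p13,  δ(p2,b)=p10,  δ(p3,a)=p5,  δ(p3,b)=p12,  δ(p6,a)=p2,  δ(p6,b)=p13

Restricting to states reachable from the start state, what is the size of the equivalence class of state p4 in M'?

States {p1,p3,p6,p9,p12} cannot be reached from the start state, so discard them.
Initial partition by acceptance: {p8} | {p2,p4,p5,p7,p10,p11,p13}.
On input b, block {p2,p4,p5,p7,p10,p11,p13} splits into {p2,p4,p5,p7,p11,p13} and {p10}.
Refine {p2,p4,p5,p7,p11,p13} on symbol b: members go to different blocks, giving {p4,p5,p7,p11,p13} and {p2}.
Split {p4,p5,p7,p11,p13} by δ(·,a) → {p4,p5,p7,p13} and {p11}.
Split {p4,p5,p7,p13} by δ(·,a) → {p5,p7,p13} and {p4}.
Refine {p5,p7,p13} on symbol b: members go to different blocks, giving {p5,p13} and {p7}.
Stable partition: {p8} | {p5,p13} | {p10} | {p2} | {p11} | {p4} | {p7} — 7 equivalence classes.
State p4 belongs to the block {p4}, which has 1 states.

1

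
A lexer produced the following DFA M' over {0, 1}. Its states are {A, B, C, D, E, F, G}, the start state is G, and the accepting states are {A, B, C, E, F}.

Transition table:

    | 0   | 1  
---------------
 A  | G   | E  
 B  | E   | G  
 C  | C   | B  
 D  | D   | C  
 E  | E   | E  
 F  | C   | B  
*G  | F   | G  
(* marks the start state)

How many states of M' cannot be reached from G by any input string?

2

BFS from G reaches {B, C, E, F, G}; the 2 state(s) A, D are never visited.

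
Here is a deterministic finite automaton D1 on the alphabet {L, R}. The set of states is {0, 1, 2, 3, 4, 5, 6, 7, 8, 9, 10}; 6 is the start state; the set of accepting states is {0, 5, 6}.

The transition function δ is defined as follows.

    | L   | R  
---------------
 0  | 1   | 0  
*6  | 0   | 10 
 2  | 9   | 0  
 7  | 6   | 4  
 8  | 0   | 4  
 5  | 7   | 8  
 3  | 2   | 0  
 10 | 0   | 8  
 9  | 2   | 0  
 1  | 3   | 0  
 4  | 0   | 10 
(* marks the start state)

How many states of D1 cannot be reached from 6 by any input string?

2

Starting at 6 and following transitions, the reachable set is {0, 1, 2, 3, 4, 6, 8, 9, 10}. That leaves 5, 7 unreachable — 2 in total.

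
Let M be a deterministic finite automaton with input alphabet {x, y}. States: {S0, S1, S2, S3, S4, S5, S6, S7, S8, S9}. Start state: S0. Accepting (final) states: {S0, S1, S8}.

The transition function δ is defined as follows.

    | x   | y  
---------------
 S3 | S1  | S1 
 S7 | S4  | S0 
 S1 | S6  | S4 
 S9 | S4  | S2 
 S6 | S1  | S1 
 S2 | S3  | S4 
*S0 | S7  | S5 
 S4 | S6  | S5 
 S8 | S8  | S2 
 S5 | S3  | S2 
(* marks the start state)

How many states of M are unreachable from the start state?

No path from S0 leads to S8, S9; the other 8 states are all reachable.

2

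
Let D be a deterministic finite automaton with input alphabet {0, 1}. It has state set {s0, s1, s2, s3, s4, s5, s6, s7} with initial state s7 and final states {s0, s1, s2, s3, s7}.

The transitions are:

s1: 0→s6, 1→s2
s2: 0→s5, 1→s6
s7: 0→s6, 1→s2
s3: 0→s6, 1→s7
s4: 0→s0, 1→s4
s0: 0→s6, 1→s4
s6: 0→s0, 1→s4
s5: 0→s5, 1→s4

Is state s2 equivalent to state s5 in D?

First remove the unreachable states {s1,s3}; 6 states remain.
Start with accepting vs non-accepting: {s0,s2,s7} | {s4,s5,s6}.
On input 1, block {s0,s2,s7} splits into {s0,s2} and {s7}.
Split {s4,s5,s6} by δ(·,0) → {s4,s6} and {s5}.
Split {s0,s2} by δ(·,0) → {s0} and {s2}.
No further refinement is possible. Final partition (5 blocks): {s0} | {s4,s6} | {s7} | {s5} | {s2}.
s2 and s5 end up in different blocks, so they are distinguishable. For instance, the string 'ε' is accepted from only s2.

No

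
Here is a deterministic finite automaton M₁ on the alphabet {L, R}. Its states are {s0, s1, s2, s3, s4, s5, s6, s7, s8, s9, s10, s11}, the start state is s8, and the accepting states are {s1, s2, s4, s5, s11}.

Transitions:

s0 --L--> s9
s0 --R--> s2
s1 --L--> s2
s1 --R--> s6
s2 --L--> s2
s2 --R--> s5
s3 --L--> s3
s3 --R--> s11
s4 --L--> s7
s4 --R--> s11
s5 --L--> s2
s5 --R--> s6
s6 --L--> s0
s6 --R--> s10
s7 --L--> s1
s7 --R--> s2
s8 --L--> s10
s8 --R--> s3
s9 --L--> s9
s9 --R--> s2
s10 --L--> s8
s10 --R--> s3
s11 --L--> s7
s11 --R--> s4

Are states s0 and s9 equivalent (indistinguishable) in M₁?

Initial partition by acceptance: {s1,s2,s4,s5,s11} | {s0,s3,s6,s7,s8,s9,s10}.
Split {s1,s2,s4,s5,s11} by δ(·,L) → {s1,s2,s5} and {s4,s11}.
Refine {s1,s2,s5} on symbol R: members go to different blocks, giving {s1,s5} and {s2}.
Refine {s0,s3,s6,s7,s8,s9,s10} on symbol L: members go to different blocks, giving {s0,s3,s6,s8,s9,s10} and {s7}.
Refine {s0,s3,s6,s8,s9,s10} on symbol R: members go to different blocks, giving {s6,s8,s10} and {s0,s9} and {s3}.
On input L, block {s6,s8,s10} splits into {s8,s10} and {s6}.
Stable partition: {s1,s5} | {s8,s10} | {s4,s11} | {s2} | {s7} | {s0,s9} | {s3} | {s6} — 8 equivalence classes.
s0 and s9 lie in the same block of the stable partition, so they are equivalent — no string distinguishes them.

Yes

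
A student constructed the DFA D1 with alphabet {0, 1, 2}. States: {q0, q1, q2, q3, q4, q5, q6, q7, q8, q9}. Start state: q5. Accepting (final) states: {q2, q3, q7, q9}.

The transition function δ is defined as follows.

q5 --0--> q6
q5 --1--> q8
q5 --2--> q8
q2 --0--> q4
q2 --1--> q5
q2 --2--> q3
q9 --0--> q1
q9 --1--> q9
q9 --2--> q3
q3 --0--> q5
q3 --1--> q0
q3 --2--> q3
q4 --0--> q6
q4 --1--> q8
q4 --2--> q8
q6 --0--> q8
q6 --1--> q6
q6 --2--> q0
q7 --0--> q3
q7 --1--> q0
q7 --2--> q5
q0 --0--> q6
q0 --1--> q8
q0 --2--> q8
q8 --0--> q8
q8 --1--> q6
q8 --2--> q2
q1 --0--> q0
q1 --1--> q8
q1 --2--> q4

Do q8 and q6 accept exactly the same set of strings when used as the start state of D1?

No

First remove the unreachable states {q1,q7,q9}; 7 states remain.
P0 = {q2,q3} | {q0,q4,q5,q6,q8}.
Refine {q0,q4,q5,q6,q8} on symbol 2: members go to different blocks, giving {q0,q4,q5,q6} and {q8}.
Split {q0,q4,q5,q6} by δ(·,0) → {q0,q4,q5} and {q6}.
No further refinement is possible. Final partition (4 blocks): {q2,q3} | {q0,q4,q5} | {q8} | {q6}.
q8 and q6 end up in different blocks, so they are distinguishable. For instance, the string '2' is accepted from only q8.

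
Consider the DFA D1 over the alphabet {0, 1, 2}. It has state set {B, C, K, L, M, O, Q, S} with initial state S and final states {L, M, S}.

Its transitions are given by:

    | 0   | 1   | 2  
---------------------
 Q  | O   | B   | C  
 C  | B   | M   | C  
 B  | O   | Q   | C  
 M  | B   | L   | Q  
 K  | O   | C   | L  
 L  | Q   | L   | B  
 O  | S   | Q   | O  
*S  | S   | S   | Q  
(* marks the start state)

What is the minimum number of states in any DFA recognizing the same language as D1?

Reachable states from the start: {B,C,L,M,O,Q,S}. Unreachable: {K} — drop them.
P0 = {L,M,S} | {B,C,O,Q}.
On input 0, block {L,M,S} splits into {L,M} and {S}.
Split {B,C,O,Q} by δ(·,0) → {B,C,Q} and {O}.
Refine {B,C,Q} on symbol 0: members go to different blocks, giving {B,Q} and {C}.
No further refinement is possible. Final partition (5 blocks): {L,M} | {B,Q} | {S} | {O} | {C}.

5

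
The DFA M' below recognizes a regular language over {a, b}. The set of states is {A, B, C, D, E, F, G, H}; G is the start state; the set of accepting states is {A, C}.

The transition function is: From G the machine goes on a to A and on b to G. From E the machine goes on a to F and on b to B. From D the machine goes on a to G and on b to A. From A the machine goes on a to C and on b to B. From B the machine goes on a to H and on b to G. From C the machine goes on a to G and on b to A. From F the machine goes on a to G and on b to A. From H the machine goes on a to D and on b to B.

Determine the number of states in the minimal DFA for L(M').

6

Reachable states from the start: {A,B,C,D,G,H}. Unreachable: {E,F} — drop them.
Start with accepting vs non-accepting: {A,C} | {B,D,G,H}.
Split {A,C} by δ(·,a) → {A} and {C}.
Refine {B,D,G,H} on symbol a: members go to different blocks, giving {B,D,H} and {G}.
On input a, block {B,D,H} splits into {B,H} and {D}.
On input a, block {B,H} splits into {B} and {H}.
No further refinement is possible. Final partition (6 blocks): {A} | {B} | {C} | {G} | {D} | {H}.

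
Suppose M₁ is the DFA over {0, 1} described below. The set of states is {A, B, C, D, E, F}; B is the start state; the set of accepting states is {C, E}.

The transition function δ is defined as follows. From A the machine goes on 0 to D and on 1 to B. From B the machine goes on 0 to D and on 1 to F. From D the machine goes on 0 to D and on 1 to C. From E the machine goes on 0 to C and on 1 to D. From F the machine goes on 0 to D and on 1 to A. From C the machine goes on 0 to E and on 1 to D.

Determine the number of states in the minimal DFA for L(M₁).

3

Start with accepting vs non-accepting: {C,E} | {A,B,D,F}.
Refine {A,B,D,F} on symbol 1: members go to different blocks, giving {A,B,F} and {D}.
Stable partition: {C,E} | {A,B,F} | {D} — 3 equivalence classes.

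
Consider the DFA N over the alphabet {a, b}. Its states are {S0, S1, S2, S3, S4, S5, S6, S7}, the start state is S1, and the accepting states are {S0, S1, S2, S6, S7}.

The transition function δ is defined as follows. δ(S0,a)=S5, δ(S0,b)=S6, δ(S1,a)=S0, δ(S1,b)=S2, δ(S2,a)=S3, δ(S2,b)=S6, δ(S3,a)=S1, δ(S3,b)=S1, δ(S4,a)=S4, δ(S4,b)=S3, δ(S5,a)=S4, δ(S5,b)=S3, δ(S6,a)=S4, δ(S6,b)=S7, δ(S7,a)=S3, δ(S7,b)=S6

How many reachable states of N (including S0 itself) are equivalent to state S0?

Start with accepting vs non-accepting: {S0,S1,S2,S6,S7} | {S3,S4,S5}.
Refine {S0,S1,S2,S6,S7} on symbol a: members go to different blocks, giving {S0,S2,S6,S7} and {S1}.
Split {S3,S4,S5} by δ(·,a) → {S4,S5} and {S3}.
Refine {S0,S2,S6,S7} on symbol a: members go to different blocks, giving {S0,S6} and {S2,S7}.
On input b, block {S0,S6} splits into {S0} and {S6}.
The partition is now stable with 6 blocks: {S0} | {S4,S5} | {S1} | {S3} | {S2,S7} | {S6}.
The equivalence class containing S0 is {S0}, of size 1.

1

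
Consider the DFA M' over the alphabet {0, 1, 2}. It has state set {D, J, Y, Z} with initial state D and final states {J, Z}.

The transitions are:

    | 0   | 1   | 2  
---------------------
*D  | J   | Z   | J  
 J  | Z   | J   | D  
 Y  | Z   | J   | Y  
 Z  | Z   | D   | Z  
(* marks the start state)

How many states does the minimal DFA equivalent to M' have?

3

States {Y} cannot be reached from the start state, so discard them.
P0 = {J,Z} | {D}.
Refine {J,Z} on symbol 1: members go to different blocks, giving {J} and {Z}.
Stable partition: {J} | {D} | {Z} — 3 equivalence classes.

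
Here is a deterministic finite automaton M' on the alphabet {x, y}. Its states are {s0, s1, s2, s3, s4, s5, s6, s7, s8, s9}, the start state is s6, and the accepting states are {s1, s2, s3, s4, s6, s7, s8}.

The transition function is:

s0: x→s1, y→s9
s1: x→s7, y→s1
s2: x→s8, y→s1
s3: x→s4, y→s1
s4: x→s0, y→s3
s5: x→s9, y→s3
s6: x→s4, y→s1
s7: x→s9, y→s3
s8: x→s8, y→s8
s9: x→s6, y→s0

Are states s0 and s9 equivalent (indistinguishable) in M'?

Yes

First remove the unreachable states {s2,s5,s8}; 7 states remain.
P0 = {s1,s3,s4,s6,s7} | {s0,s9}.
On input x, block {s1,s3,s4,s6,s7} splits into {s1,s3,s6} and {s4,s7}.
Stable partition: {s1,s3,s6} | {s0,s9} | {s4,s7} — 3 equivalence classes.
s0 and s9 lie in the same block of the stable partition, so they are equivalent — no string distinguishes them.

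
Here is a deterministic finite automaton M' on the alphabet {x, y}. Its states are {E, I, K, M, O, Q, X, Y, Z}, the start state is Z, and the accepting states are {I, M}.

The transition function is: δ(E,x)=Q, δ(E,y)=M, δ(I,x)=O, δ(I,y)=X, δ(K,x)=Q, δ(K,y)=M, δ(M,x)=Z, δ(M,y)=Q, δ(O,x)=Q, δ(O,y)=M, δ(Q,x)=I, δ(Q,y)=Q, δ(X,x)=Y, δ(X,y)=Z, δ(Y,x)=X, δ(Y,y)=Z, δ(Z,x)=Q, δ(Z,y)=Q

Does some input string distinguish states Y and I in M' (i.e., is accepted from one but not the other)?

Yes

States {E,K} cannot be reached from the start state, so discard them.
P0 = {I,M} | {O,Q,X,Y,Z}.
Split {O,Q,X,Y,Z} by δ(·,x) → {O,X,Y,Z} and {Q}.
Split {I,M} by δ(·,y) → {M} and {I}.
Split {O,X,Y,Z} by δ(·,x) → {X,Y} and {O,Z}.
Refine {O,Z} on symbol y: members go to different blocks, giving {O} and {Z}.
Stable partition: {M} | {X,Y} | {Q} | {I} | {O} | {Z} — 6 equivalence classes.
Y and I end up in different blocks, so they are distinguishable. For instance, the string 'ε' is accepted from only I.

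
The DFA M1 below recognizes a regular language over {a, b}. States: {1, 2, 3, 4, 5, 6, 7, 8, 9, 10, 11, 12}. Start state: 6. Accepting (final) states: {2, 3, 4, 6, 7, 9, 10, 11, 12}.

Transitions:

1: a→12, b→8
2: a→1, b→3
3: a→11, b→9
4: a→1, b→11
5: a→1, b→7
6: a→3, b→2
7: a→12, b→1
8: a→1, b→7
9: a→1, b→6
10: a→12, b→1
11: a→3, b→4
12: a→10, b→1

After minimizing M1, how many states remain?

States {5} cannot be reached from the start state, so discard them.
Initial partition by acceptance: {2,3,4,6,7,9,10,11,12} | {1,8}.
Refine {2,3,4,6,7,9,10,11,12} on symbol a: members go to different blocks, giving {3,6,7,10,11,12} and {2,4,9}.
Split {3,6,7,10,11,12} by δ(·,b) → {3,6,11} and {7,10,12}.
Split {1,8} by δ(·,a) → {1} and {8}.
The partition is now stable with 5 blocks: {3,6,11} | {1} | {2,4,9} | {7,10,12} | {8}.

5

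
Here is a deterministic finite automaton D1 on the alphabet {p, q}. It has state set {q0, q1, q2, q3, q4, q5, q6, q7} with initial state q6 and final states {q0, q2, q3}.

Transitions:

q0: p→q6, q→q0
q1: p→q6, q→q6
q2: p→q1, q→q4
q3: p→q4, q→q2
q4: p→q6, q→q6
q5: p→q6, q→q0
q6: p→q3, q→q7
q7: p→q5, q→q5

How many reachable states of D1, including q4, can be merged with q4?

2

Initial partition by acceptance: {q0,q2,q3} | {q1,q4,q5,q6,q7}.
Refine {q0,q2,q3} on symbol q: members go to different blocks, giving {q0,q3} and {q2}.
Refine {q0,q3} on symbol q: members go to different blocks, giving {q0} and {q3}.
On input p, block {q1,q4,q5,q6,q7} splits into {q1,q4,q5,q7} and {q6}.
Refine {q1,q4,q5,q7} on symbol p: members go to different blocks, giving {q1,q4,q5} and {q7}.
On input q, block {q1,q4,q5} splits into {q1,q4} and {q5}.
Stable partition: {q0} | {q1,q4} | {q2} | {q3} | {q6} | {q7} | {q5} — 7 equivalence classes.
The equivalence class containing q4 is {q1,q4}, of size 2.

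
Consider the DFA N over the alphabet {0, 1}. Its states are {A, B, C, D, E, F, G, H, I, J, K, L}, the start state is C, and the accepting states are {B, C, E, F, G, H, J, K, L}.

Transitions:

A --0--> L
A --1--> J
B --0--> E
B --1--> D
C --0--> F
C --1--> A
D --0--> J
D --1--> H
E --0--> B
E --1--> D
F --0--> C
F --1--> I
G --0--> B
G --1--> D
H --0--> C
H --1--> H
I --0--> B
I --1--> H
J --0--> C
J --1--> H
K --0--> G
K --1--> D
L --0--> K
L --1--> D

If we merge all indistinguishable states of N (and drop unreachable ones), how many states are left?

5

Start with accepting vs non-accepting: {B,C,E,F,G,H,J,K,L} | {A,D,I}.
Refine {B,C,E,F,G,H,J,K,L} on symbol 1: members go to different blocks, giving {B,C,E,F,G,K,L} and {H,J}.
On input 0, block {A,D,I} splits into {A,I} and {D}.
On input 1, block {B,C,E,F,G,K,L} splits into {B,E,G,K,L} and {C,F}.
The partition is now stable with 5 blocks: {B,E,G,K,L} | {A,I} | {H,J} | {D} | {C,F}.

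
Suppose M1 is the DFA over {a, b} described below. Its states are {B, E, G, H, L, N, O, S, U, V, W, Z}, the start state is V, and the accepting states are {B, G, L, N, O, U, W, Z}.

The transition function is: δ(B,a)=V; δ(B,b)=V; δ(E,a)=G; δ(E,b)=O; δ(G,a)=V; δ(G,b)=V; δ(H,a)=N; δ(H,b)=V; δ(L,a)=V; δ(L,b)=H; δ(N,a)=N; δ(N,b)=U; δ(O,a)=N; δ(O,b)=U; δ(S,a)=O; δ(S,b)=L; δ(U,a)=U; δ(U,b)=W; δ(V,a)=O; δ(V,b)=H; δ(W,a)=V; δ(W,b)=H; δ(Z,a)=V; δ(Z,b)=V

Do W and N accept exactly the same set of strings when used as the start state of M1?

No

States {B,E,G,L,S,Z} cannot be reached from the start state, so discard them.
Initial partition by acceptance: {N,O,U,W} | {H,V}.
Split {N,O,U,W} by δ(·,a) → {N,O,U} and {W}.
On input b, block {N,O,U} splits into {N,O} and {U}.
The partition is now stable with 4 blocks: {N,O} | {H,V} | {W} | {U}.
W and N end up in different blocks, so they are distinguishable. For instance, the string 'a' is accepted from only N.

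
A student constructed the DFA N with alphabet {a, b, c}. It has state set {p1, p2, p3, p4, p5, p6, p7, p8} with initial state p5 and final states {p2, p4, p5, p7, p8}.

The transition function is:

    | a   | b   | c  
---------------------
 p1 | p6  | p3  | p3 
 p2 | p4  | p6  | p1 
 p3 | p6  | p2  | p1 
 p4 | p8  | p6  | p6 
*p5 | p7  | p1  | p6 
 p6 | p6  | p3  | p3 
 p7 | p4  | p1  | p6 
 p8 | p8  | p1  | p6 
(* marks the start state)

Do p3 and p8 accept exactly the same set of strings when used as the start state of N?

No

Every state is reachable, so we keep all 8.
P0 = {p2,p4,p5,p7,p8} | {p1,p3,p6}.
On input b, block {p1,p3,p6} splits into {p1,p6} and {p3}.
No further refinement is possible. Final partition (3 blocks): {p2,p4,p5,p7,p8} | {p1,p6} | {p3}.
p3 and p8 end up in different blocks, so they are distinguishable. For instance, the string 'ε' is accepted from only p8.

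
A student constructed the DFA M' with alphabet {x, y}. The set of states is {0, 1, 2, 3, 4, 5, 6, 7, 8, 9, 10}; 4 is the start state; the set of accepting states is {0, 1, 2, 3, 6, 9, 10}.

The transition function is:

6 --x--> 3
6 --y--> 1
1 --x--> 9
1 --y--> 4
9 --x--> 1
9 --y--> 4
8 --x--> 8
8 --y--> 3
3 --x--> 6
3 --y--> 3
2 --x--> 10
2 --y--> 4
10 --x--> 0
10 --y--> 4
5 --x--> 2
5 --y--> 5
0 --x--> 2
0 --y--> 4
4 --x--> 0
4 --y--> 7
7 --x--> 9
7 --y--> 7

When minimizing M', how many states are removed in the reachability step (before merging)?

BFS from 4 reaches {0, 1, 2, 4, 7, 9, 10}; the 4 state(s) 3, 5, 6, 8 are never visited.

4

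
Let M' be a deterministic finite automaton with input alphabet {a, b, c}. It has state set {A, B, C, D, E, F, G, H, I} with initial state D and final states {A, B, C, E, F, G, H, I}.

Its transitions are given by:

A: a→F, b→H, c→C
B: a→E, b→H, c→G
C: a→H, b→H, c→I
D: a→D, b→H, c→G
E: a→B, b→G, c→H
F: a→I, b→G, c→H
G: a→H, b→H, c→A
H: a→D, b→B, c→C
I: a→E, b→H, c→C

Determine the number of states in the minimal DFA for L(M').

5

P0 = {A,B,C,E,F,G,H,I} | {D}.
Refine {A,B,C,E,F,G,H,I} on symbol a: members go to different blocks, giving {A,B,C,E,F,G,I} and {H}.
On input a, block {A,B,C,E,F,G,I} splits into {A,B,E,F,I} and {C,G}.
On input b, block {A,B,E,F,I} splits into {A,B,I} and {E,F}.
No further refinement is possible. Final partition (5 blocks): {A,B,I} | {D} | {H} | {C,G} | {E,F}.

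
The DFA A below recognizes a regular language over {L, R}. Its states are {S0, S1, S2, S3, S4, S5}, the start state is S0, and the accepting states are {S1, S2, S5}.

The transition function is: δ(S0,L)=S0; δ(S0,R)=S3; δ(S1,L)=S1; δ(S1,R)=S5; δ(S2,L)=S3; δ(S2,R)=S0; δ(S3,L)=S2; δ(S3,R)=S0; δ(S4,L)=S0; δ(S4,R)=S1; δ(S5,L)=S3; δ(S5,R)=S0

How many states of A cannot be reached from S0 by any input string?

3

BFS from S0 reaches {S0, S2, S3}; the 3 state(s) S1, S4, S5 are never visited.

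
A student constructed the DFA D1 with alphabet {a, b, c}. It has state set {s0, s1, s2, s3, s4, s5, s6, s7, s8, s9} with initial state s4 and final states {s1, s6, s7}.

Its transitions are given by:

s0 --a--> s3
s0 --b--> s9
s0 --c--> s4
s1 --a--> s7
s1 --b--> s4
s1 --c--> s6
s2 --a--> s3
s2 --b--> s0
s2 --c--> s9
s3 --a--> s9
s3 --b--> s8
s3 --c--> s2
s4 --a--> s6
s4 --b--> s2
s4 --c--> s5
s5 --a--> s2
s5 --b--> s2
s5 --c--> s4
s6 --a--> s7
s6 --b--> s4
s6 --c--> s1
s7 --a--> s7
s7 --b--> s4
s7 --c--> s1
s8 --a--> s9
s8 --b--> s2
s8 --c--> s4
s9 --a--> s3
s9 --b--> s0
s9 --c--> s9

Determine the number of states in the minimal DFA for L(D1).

4

Start with accepting vs non-accepting: {s1,s6,s7} | {s0,s2,s3,s4,s5,s8,s9}.
Refine {s0,s2,s3,s4,s5,s8,s9} on symbol a: members go to different blocks, giving {s0,s2,s3,s5,s8,s9} and {s4}.
On input c, block {s0,s2,s3,s5,s8,s9} splits into {s0,s5,s8} and {s2,s3,s9}.
Stable partition: {s1,s6,s7} | {s0,s5,s8} | {s4} | {s2,s3,s9} — 4 equivalence classes.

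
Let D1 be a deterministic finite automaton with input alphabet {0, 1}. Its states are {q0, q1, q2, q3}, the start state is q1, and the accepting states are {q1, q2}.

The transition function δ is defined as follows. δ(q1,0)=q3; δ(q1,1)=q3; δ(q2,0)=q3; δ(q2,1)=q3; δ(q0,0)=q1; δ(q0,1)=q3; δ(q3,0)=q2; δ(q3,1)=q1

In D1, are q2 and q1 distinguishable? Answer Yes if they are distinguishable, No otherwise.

No

First remove the unreachable states {q0}; 3 states remain.
P0 = {q1,q2} | {q3}.
The partition is now stable with 2 blocks: {q1,q2} | {q3}.
q2 and q1 lie in the same block of the stable partition, so they are equivalent — no string distinguishes them.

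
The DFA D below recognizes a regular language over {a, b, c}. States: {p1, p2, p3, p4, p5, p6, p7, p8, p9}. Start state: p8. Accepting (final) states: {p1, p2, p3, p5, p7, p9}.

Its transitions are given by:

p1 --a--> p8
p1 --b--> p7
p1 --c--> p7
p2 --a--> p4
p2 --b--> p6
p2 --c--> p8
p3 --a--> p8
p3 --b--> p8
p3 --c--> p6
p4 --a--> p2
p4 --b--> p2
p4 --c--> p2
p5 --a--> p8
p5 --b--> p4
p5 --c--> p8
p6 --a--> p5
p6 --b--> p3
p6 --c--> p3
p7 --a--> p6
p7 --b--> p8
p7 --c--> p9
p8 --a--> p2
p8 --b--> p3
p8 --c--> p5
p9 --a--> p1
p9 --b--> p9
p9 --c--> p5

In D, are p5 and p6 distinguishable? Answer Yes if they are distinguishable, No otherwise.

First remove the unreachable states {p1,p7,p9}; 6 states remain.
Initial partition by acceptance: {p2,p3,p5} | {p4,p6,p8}.
No further refinement is possible. Final partition (2 blocks): {p2,p3,p5} | {p4,p6,p8}.
p5 and p6 end up in different blocks, so they are distinguishable. For instance, the string 'ε' is accepted from only p5.

Yes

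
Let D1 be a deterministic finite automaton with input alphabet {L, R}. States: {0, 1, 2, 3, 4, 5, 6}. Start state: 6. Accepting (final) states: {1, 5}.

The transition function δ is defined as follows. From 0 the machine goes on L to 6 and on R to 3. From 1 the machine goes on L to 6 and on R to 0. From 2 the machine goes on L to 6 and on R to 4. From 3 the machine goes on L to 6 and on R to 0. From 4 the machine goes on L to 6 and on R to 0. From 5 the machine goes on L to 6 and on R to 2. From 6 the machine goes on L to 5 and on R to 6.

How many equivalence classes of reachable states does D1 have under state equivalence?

First remove the unreachable states {1}; 6 states remain.
Initial partition by acceptance: {5} | {0,2,3,4,6}.
Refine {0,2,3,4,6} on symbol L: members go to different blocks, giving {0,2,3,4} and {6}.
Stable partition: {5} | {0,2,3,4} | {6} — 3 equivalence classes.

3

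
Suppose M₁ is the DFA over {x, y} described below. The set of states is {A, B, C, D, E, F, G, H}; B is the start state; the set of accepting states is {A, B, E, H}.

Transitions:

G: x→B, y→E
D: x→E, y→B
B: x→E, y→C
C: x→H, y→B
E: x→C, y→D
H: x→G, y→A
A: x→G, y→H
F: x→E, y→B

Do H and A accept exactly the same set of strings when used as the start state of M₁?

Reachable states from the start: {A,B,C,D,E,G,H}. Unreachable: {F} — drop them.
Initial partition by acceptance: {A,B,E,H} | {C,D,G}.
Refine {A,B,E,H} on symbol x: members go to different blocks, giving {A,E,H} and {B}.
On input y, block {A,E,H} splits into {A,H} and {E}.
Refine {C,D,G} on symbol x: members go to different blocks, giving {C} and {D} and {G}.
Stable partition: {A,H} | {C} | {B} | {E} | {D} | {G} — 6 equivalence classes.
H and A lie in the same block of the stable partition, so they are equivalent — no string distinguishes them.

Yes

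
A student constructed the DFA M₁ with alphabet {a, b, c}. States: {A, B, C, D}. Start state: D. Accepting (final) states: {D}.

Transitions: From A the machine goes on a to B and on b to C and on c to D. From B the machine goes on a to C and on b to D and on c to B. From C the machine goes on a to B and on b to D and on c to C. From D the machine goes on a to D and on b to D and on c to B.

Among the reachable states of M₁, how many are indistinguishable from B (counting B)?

Reachable states from the start: {B,C,D}. Unreachable: {A} — drop them.
Initial partition by acceptance: {D} | {B,C}.
Stable partition: {D} | {B,C} — 2 equivalence classes.
State B belongs to the block {B,C}, which has 2 states.

2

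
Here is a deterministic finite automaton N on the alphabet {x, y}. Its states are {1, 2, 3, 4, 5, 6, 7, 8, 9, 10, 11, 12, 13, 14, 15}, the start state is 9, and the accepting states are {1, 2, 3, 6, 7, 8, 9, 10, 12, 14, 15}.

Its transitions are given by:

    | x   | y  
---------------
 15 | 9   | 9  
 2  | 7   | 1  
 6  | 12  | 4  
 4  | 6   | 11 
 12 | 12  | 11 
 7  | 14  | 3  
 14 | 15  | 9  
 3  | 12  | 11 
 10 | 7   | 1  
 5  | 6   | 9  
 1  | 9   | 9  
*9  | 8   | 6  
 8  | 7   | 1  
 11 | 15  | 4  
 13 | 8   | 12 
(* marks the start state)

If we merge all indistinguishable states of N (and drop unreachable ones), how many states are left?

9

States {2,5,10,13} cannot be reached from the start state, so discard them.
P0 = {1,3,6,7,8,9,12,14,15} | {4,11}.
Refine {1,3,6,7,8,9,12,14,15} on symbol y: members go to different blocks, giving {1,7,8,9,14,15} and {3,6,12}.
Split {1,7,8,9,14,15} by δ(·,y) → {1,8,14,15} and {7,9}.
On input x, block {1,8,14,15} splits into {1,8,15} and {14}.
On input y, block {1,8,15} splits into {1,15} and {8}.
Refine {4,11} on symbol x: members go to different blocks, giving {4} and {11}.
Refine {3,6,12} on symbol y: members go to different blocks, giving {3,12} and {6}.
On input x, block {7,9} splits into {7} and {9}.
Stable partition: {1,15} | {4} | {3,12} | {7} | {14} | {8} | {11} | {6} | {9} — 9 equivalence classes.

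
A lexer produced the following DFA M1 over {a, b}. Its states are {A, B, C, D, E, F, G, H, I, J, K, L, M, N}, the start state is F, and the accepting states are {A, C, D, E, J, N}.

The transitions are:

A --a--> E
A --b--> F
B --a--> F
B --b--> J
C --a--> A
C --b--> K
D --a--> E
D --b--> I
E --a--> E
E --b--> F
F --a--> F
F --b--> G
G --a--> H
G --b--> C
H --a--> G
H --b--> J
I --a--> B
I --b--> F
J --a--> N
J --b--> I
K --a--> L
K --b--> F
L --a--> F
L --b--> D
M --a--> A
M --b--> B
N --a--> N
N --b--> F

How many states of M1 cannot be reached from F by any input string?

No path from F leads to M; the other 13 states are all reachable.

1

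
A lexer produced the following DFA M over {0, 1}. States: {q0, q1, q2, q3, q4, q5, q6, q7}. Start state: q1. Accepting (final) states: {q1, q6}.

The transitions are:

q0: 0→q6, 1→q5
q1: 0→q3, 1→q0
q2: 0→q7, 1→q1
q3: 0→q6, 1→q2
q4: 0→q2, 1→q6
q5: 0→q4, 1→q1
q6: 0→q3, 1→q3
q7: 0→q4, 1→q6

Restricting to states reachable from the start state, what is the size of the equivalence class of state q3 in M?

Every state is reachable, so we keep all 8.
P0 = {q1,q6} | {q0,q2,q3,q4,q5,q7}.
On input 0, block {q0,q2,q3,q4,q5,q7} splits into {q2,q4,q5,q7} and {q0,q3}.
No further refinement is possible. Final partition (3 blocks): {q1,q6} | {q2,q4,q5,q7} | {q0,q3}.
The equivalence class containing q3 is {q0,q3}, of size 2.

2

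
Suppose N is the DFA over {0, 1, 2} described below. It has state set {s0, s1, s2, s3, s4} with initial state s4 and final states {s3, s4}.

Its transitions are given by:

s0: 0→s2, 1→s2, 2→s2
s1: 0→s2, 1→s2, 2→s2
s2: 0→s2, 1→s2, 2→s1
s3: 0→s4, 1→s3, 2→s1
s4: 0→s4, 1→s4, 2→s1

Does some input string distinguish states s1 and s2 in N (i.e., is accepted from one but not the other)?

No

First remove the unreachable states {s0,s3}; 3 states remain.
P0 = {s4} | {s1,s2}.
No further refinement is possible. Final partition (2 blocks): {s4} | {s1,s2}.
s1 and s2 lie in the same block of the stable partition, so they are equivalent — no string distinguishes them.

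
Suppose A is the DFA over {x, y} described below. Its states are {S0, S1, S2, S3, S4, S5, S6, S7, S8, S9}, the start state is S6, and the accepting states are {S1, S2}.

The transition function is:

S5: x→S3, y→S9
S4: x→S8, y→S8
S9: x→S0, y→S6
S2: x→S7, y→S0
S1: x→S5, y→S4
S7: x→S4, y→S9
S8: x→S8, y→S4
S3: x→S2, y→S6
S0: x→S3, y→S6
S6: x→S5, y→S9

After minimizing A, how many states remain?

First remove the unreachable states {S1}; 9 states remain.
P0 = {S2} | {S0,S3,S4,S5,S6,S7,S8,S9}.
Refine {S0,S3,S4,S5,S6,S7,S8,S9} on symbol x: members go to different blocks, giving {S0,S4,S5,S6,S7,S8,S9} and {S3}.
Split {S0,S4,S5,S6,S7,S8,S9} by δ(·,x) → {S4,S6,S7,S8,S9} and {S0,S5}.
Refine {S4,S6,S7,S8,S9} on symbol x: members go to different blocks, giving {S4,S7,S8} and {S6,S9}.
On input y, block {S4,S7,S8} splits into {S4,S8} and {S7}.
Stable partition: {S2} | {S4,S8} | {S3} | {S0,S5} | {S6,S9} | {S7} — 6 equivalence classes.

6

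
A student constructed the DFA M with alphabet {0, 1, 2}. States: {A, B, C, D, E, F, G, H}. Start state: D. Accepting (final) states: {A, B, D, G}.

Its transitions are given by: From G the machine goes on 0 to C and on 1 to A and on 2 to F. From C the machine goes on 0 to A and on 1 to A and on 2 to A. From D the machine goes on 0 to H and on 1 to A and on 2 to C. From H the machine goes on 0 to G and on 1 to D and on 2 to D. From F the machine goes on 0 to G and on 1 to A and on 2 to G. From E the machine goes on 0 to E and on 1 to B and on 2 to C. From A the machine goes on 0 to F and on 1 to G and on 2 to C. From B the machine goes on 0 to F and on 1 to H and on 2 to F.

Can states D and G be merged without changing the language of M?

Yes

First remove the unreachable states {B,E}; 6 states remain.
Start with accepting vs non-accepting: {A,D,G} | {C,F,H}.
The partition is now stable with 2 blocks: {A,D,G} | {C,F,H}.
D and G lie in the same block of the stable partition, so they are equivalent — no string distinguishes them.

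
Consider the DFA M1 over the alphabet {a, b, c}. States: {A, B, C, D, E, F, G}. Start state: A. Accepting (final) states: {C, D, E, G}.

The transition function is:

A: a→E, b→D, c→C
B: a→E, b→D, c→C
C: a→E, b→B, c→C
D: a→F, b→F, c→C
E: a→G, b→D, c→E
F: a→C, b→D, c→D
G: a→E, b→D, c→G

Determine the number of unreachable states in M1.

Every one of the 7 states is reachable from A.

0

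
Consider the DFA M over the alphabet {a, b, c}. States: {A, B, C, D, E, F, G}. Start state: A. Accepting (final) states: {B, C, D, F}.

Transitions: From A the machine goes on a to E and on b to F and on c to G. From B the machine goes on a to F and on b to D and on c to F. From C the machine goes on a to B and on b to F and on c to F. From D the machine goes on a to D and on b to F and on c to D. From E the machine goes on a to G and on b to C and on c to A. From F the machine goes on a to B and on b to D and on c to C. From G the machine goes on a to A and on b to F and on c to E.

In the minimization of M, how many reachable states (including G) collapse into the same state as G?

3

Every state is reachable, so we keep all 7.
Initial partition by acceptance: {B,C,D,F} | {A,E,G}.
The partition is now stable with 2 blocks: {B,C,D,F} | {A,E,G}.
The equivalence class containing G is {A,E,G}, of size 3.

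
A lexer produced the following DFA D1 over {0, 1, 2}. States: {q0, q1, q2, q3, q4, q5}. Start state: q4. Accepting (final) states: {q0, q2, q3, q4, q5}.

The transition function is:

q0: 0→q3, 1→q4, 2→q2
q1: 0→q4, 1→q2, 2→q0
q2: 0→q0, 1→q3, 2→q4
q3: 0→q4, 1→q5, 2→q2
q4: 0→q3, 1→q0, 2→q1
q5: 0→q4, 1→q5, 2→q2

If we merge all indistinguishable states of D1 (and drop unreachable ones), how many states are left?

Every state is reachable, so we keep all 6.
P0 = {q0,q2,q3,q4,q5} | {q1}.
On input 2, block {q0,q2,q3,q4,q5} splits into {q0,q2,q3,q5} and {q4}.
Split {q0,q2,q3,q5} by δ(·,0) → {q0,q2} and {q3,q5}.
Refine {q0,q2} on symbol 0: members go to different blocks, giving {q0} and {q2}.
Stable partition: {q0} | {q1} | {q4} | {q3,q5} | {q2} — 5 equivalence classes.

5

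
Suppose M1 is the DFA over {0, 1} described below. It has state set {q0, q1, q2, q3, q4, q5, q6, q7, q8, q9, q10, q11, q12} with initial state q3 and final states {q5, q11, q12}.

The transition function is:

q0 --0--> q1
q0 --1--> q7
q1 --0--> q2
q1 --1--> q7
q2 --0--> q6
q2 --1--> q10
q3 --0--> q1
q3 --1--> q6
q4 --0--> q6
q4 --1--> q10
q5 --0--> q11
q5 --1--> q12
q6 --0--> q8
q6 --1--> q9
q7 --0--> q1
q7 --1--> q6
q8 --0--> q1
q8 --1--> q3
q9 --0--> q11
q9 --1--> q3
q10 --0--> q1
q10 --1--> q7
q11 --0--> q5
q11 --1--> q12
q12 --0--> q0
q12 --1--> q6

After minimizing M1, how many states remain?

8

Reachable states from the start: {q0,q1,q2,q3,q5,q6,q7,q8,q9,q10,q11,q12}. Unreachable: {q4} — drop them.
P0 = {q5,q11,q12} | {q0,q1,q2,q3,q6,q7,q8,q9,q10}.
Refine {q5,q11,q12} on symbol 0: members go to different blocks, giving {q5,q11} and {q12}.
On input 0, block {q0,q1,q2,q3,q6,q7,q8,q9,q10} splits into {q0,q1,q2,q3,q6,q7,q8,q10} and {q9}.
Refine {q0,q1,q2,q3,q6,q7,q8,q10} on symbol 1: members go to different blocks, giving {q0,q1,q2,q3,q7,q8,q10} and {q6}.
On input 0, block {q0,q1,q2,q3,q7,q8,q10} splits into {q0,q1,q3,q7,q8,q10} and {q2}.
Split {q0,q1,q3,q7,q8,q10} by δ(·,0) → {q0,q3,q7,q8,q10} and {q1}.
Split {q0,q3,q7,q8,q10} by δ(·,1) → {q0,q8,q10} and {q3,q7}.
The partition is now stable with 8 blocks: {q5,q11} | {q0,q8,q10} | {q12} | {q9} | {q6} | {q2} | {q1} | {q3,q7}.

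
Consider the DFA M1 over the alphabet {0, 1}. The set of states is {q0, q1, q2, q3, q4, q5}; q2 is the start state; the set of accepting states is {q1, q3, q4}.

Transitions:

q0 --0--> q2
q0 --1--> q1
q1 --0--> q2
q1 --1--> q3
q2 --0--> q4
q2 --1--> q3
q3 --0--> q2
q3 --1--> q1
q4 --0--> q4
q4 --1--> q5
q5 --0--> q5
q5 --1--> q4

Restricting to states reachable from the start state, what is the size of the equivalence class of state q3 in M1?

2

First remove the unreachable states {q0}; 5 states remain.
Start with accepting vs non-accepting: {q1,q3,q4} | {q2,q5}.
Split {q1,q3,q4} by δ(·,0) → {q1,q3} and {q4}.
Refine {q2,q5} on symbol 0: members go to different blocks, giving {q2} and {q5}.
The partition is now stable with 4 blocks: {q1,q3} | {q2} | {q4} | {q5}.
The equivalence class containing q3 is {q1,q3}, of size 2.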